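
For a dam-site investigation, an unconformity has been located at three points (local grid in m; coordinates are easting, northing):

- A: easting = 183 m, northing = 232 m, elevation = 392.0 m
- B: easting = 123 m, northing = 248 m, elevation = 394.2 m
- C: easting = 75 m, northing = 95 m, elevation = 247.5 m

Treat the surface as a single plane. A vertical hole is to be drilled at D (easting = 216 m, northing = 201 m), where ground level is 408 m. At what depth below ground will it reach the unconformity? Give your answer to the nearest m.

37 m

Let the plane be z = a·easting + b·northing + c.
B−A: −60a + 16b = 2.2;  C−A: −108a − 137b = −144.5.
Solving gives a = 0.20211, b = 0.89542.
Then c = 392 − a·183 − b·232 = 147.28.
At (216, 201): z_contact = 43.7 + 180.0 + 147.28 = 370.9 m.
Depth below ground = 408 − 370.9 = 37 m.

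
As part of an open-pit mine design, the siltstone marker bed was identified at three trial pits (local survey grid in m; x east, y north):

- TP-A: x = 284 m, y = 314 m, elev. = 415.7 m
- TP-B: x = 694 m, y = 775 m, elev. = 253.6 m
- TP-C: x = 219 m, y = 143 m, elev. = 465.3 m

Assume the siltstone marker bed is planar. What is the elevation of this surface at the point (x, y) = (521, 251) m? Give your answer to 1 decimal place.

Two edge vectors: TP-A→TP-B = (410, 461, -162.1), TP-A→TP-C = (-65, -171, 49.6).
Normal n = (TP-A→TP-B) × (TP-A→TP-C) = (-4853.5, -9799.5, -40145).
So ∂z/∂x = −n_x/n_z = −0.12090 and ∂z/∂y = −n_y/n_z = −0.24410.
Intercept c from TP-A: 415.7 + 34.34 + 76.65 = 526.68.
At (521, 251): z = −63.0 − 61.3 + 526.68 = 402.4 m.

402.4 m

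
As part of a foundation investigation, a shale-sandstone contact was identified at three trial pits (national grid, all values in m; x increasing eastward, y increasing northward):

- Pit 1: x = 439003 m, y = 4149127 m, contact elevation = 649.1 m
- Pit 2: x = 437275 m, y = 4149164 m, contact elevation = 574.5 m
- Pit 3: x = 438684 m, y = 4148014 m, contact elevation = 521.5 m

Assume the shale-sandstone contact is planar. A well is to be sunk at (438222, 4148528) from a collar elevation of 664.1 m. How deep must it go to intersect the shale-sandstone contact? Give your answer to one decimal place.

Let the plane be z = a·x + b·y + c.
Pit 2−Pit 1: −1728a + 37b = −74.6;  Pit 3−Pit 1: −319a − 1113b = −127.6.
Solving gives a = 0.045347784, b = 0.101647850.
Then c = 649.1 − a·439003 − b·4149127 = −441008.55.
At (438222, 4148528): z_contact = 19872.40 + 421688.95 − 441008.55 = 552.80 m.
Depth below ground = 664.1 − 552.80 = 111.3 m.

111.3 m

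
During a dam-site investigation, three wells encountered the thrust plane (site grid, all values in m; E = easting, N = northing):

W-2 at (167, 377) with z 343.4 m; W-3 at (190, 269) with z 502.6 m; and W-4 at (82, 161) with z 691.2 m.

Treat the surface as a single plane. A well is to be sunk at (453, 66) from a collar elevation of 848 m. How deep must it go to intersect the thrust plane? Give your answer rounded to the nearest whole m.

Let the plane be z = a·E + b·N + c.
W-3−W-2: 23a − 108b = 159.2;  W-4−W-2: −85a − 216b = 347.8.
Solving gives a = −0.22443, b = −1.52187.
Then c = 343.4 − a·167 − b·377 = 954.62.
At (453, 66): z_contact = −101.7 − 100.4 + 954.62 = 752.5 m.
Depth below ground = 848 − 752.5 = 95 m.

95 m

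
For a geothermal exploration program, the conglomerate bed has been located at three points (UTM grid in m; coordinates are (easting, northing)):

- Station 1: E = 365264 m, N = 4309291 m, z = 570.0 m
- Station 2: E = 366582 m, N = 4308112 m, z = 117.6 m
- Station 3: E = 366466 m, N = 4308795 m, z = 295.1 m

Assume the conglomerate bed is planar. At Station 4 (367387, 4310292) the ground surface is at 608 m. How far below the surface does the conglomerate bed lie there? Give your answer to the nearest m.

Let the plane be z = a·E + b·N + c.
Station 2−Station 1: 1318a − 1179b = −452.4;  Station 3−Station 1: 1202a − 496b = −274.9.
Solving gives a = −0.13061669, b = 0.23769907.
Then c = 570 − a·365264 − b·4309291 = −976034.88.
At (367387, 4310292): z_contact = −47986.9 + 1024552.4 − 976034.88 = 530.6 m.
Depth below ground = 608 − 530.6 = 77 m.

77 m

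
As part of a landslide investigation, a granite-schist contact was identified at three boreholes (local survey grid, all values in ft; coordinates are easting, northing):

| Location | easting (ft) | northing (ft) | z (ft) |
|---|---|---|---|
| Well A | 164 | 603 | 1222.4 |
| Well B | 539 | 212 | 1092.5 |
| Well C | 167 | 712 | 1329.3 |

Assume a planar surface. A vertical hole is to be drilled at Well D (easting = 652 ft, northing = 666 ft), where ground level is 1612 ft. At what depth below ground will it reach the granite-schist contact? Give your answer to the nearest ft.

Let the plane be z = a·easting + b·northing + c.
Well B−Well A: 375a − 391b = −129.9;  Well C−Well A: 3a + 109b = 106.9.
Solving gives a = 0.65732, b = 0.96264.
Then c = 1222.4 − a·164 − b·603 = 534.13.
At (652, 666): z_contact = 428.6 + 641.1 + 534.13 = 1603.8 ft.
Depth below ground = 1612 − 1603.8 = 8 ft.

8 ft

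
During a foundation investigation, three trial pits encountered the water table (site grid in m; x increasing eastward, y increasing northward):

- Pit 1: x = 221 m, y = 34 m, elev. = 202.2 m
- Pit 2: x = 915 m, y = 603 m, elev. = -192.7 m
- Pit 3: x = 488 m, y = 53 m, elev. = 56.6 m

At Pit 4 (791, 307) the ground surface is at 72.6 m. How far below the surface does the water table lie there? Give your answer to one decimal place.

Let the plane be z = a·x + b·y + c.
Pit 2−Pit 1: 694a + 569b = −394.9;  Pit 3−Pit 1: 267a + 19b = −145.6.
Solving gives a = −0.54307, b = −0.03166.
Then c = 202.2 − a·221 − b·34 = 323.29.
At (791, 307): z_contact = −429.56 − 9.72 + 323.29 = -115.99 m.
Depth below ground = 72.6 − (-115.99) = 188.6 m.

188.6 m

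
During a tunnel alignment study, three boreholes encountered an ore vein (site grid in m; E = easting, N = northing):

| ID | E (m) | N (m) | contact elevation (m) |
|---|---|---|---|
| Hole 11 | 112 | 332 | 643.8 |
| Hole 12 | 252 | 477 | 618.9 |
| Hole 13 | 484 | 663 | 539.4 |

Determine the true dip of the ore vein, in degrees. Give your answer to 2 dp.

Let the plane be z = a·E + b·N + c.
Hole 12−Hole 11: 140a + 145b = −24.9;  Hole 13−Hole 11: 372a + 331b = −104.4.
Solving gives a = −0.90738, b = 0.70437.
Gradient magnitude |∇z| = √(a² + b²) = √(0.82334 + 0.49613) = 1.14868.
True dip = arctan(1.14868) = 48.96°, dipping toward SE (azimuth ≈ 128°).

48.96°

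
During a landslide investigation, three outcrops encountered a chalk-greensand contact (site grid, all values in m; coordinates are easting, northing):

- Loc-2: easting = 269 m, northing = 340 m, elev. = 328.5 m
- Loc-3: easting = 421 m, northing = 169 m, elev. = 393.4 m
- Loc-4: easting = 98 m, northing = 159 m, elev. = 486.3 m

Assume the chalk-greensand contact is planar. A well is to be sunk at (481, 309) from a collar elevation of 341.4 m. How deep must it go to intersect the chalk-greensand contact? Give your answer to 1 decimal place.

Two edge vectors: Loc-2→Loc-3 = (152, -171, 64.9), Loc-2→Loc-4 = (-171, -181, 157.8).
Normal n = (Loc-2→Loc-3) × (Loc-2→Loc-4) = (-15236.9, -35083.5, -56753).
So ∂z/∂easting = −n_x/n_z = −0.26848 and ∂z/∂northing = −n_y/n_z = −0.61818.
Intercept c from Loc-2: 328.5 + 72.22 + 210.18 = 610.90.
At (481, 309): z_contact = −129.14 − 191.02 + 610.90 = 290.75 m.
Depth below ground = 341.4 − 290.75 = 50.7 m.

50.7 m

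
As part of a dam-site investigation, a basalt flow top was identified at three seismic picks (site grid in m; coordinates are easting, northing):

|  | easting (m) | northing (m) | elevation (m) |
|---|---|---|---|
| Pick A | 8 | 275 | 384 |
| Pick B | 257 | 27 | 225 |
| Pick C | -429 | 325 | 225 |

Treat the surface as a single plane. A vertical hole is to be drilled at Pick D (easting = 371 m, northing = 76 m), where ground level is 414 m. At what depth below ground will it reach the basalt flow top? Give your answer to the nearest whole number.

77 m

Two edge vectors: Pick A→Pick B = (249, -248, -159), Pick A→Pick C = (-437, 50, -159).
Normal n = (Pick A→Pick B) × (Pick A→Pick C) = (47382, 109074, -95926).
So ∂z/∂easting = −n_x/n_z = 0.49394 and ∂z/∂northing = −n_y/n_z = 1.13706.
Intercept c from Pick A: 384 − 3.95 − 312.69 = 67.36.
At (371, 76): z_contact = 183.3 + 86.4 + 67.36 = 337.0 m.
Depth below ground = 414 − 337.0 = 77 m.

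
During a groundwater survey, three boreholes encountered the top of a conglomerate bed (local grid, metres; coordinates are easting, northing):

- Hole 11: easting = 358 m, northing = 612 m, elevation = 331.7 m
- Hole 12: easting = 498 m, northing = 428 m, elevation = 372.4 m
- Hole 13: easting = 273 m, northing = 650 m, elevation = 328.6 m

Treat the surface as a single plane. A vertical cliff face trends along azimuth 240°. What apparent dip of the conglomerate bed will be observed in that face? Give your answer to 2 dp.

12.87°

Let the plane be z = a·easting + b·northing + c.
Hole 12−Hole 11: 140a − 184b = 40.7;  Hole 13−Hole 11: −85a + 38b = −3.1.
Solving gives a = −0.09459, b = −0.29317.
Unit vector along 240° is (sin 240°, cos 240°) = (-0.8660, -0.5000).
Slope in that direction = a·(-0.8660) + b·(-0.5000) = 0.22850.
Apparent dip = arctan|0.22850| = 12.87° (true dip is 17.1°, so apparent ≤ true as expected).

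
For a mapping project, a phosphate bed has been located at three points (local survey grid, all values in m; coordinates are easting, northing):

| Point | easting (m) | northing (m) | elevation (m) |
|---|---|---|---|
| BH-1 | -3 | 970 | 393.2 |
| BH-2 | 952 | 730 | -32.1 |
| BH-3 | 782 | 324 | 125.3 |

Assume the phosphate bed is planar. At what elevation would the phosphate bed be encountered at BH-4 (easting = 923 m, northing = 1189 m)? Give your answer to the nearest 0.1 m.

-101.4 m

Two edge vectors: BH-1→BH-2 = (955, -240, -425.3), BH-1→BH-3 = (785, -646, -267.9).
Normal n = (BH-1→BH-2) × (BH-1→BH-3) = (-210447.8, -78016, -428530).
So ∂z/∂easting = −n_x/n_z = −0.491092 and ∂z/∂northing = −n_y/n_z = −0.182055.
Intercept c from BH-1: 393.2 − 1.47 + 176.59 = 568.32.
At (923, 1189): z = −453.3 − 216.5 + 568.32 = -101.4 m.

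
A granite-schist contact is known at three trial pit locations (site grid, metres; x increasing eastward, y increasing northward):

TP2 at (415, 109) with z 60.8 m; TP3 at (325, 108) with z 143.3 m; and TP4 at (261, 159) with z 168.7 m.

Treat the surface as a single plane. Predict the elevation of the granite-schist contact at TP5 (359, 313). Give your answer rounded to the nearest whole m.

-20 m

Let the plane be z = a·x + b·y + c.
TP3−TP2: −90a − 1b = 82.5;  TP4−TP2: −154a + 50b = 107.9.
Solving gives a = −0.90952, b = −0.64332.
Then c = 60.8 − a·415 − b·109 = 508.37.
At (359, 313): z = −326.5 − 201.4 + 508.37 = -19.5 m.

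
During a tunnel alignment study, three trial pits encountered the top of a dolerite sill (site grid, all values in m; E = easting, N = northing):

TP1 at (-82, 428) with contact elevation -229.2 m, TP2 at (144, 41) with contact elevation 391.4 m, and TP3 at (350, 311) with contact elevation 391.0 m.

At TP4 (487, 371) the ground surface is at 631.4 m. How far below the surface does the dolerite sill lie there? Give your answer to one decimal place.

Let the plane be z = a·E + b·N + c.
TP2−TP1: 226a − 387b = 620.6;  TP3−TP1: 432a − 117b = 620.2.
Solving gives a = 1.18946, b = −0.90900.
Then c = -229.2 − a·-82 − b·428 = 257.39.
At (487, 371): z_contact = 579.27 − 337.24 + 257.39 = 499.42 m.
Depth below ground = 631.4 − 499.42 = 132.0 m.

132.0 m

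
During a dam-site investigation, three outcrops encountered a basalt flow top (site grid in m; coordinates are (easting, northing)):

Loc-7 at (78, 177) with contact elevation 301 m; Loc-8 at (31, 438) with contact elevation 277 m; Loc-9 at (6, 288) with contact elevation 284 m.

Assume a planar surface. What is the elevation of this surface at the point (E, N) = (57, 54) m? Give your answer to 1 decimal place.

306.7 m

Two edge vectors: Loc-7→Loc-8 = (-47, 261, -24), Loc-7→Loc-9 = (-72, 111, -17).
Normal n = (Loc-7→Loc-8) × (Loc-7→Loc-9) = (-1773, 929, 13575).
So ∂z/∂E = −n_x/n_z = 0.13061 and ∂z/∂N = −n_y/n_z = −0.06843.
Intercept c from Loc-7: 301 − 10.19 + 12.11 = 302.93.
At (57, 54): z = 7.4 − 3.7 + 302.93 = 306.7 m.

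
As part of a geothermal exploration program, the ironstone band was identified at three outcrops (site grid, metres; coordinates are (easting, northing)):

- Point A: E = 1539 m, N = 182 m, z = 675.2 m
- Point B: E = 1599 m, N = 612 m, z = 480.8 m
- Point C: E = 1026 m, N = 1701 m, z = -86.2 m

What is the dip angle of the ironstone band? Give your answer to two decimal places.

Two edge vectors: Point A→Point B = (60, 430, -194.4), Point A→Point C = (-513, 1519, -761.4).
Normal n = (Point A→Point B) × (Point A→Point C) = (-32108.4, 145411.2, 311730).
So ∂z/∂E = −n_x/n_z = 0.10300 and ∂z/∂N = −n_y/n_z = −0.46647.
Gradient magnitude |∇z| = √(a² + b²) = √(0.01061 + 0.21759) = 0.47770.
True dip = arctan(0.47770) = 25.53°, dipping toward NNW (azimuth ≈ 348°).

25.53°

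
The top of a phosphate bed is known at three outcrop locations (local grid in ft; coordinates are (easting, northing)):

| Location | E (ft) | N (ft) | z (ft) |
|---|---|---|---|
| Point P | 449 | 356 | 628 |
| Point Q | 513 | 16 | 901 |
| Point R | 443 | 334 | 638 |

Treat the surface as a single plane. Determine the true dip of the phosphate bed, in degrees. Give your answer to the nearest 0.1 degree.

Two edge vectors: Point P→Point Q = (64, -340, 273), Point P→Point R = (-6, -22, 10).
Normal n = (Point P→Point Q) × (Point P→Point R) = (2606, -2278, -3448).
So ∂z/∂E = −n_x/n_z = 0.75580 and ∂z/∂N = −n_y/n_z = −0.66067.
Gradient magnitude |∇z| = √(a² + b²) = √(0.57123 + 0.43649) = 1.00385.
True dip = arctan(1.00385) = 45.1°, dipping toward NW (azimuth ≈ 311°).

45.1°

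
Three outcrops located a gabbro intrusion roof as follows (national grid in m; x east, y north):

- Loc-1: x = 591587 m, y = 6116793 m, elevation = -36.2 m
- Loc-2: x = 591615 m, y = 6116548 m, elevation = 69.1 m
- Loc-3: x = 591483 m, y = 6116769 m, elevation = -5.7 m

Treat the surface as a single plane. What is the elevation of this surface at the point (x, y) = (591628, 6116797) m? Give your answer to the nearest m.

-46 m

Let the plane be z = a·x + b·y + c.
Loc-2−Loc-1: 28a − 245b = 105.3;  Loc-3−Loc-1: −104a − 24b = 30.5.
Solving gives a = −0.18909835, b = −0.45140716.
Then c = -36.2 − a·591587 − b·6116793 = 2872996.07.
At (591628, 6116797): z = −111875.9 − 2761166.0 + 2872996.07 = -45.8 m.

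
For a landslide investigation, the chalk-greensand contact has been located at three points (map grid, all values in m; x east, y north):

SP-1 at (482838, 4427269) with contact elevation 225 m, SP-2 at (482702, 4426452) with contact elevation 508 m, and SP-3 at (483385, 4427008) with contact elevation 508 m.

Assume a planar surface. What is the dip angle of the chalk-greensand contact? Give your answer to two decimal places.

27.32°

Two edge vectors: SP-1→SP-2 = (-136, -817, 283), SP-1→SP-3 = (547, -261, 283).
Normal n = (SP-1→SP-2) × (SP-1→SP-3) = (-157348, 193289, 482395).
So ∂z/∂x = −n_x/n_z = 0.32618 and ∂z/∂y = −n_y/n_z = −0.40069.
Gradient magnitude |∇z| = √(a² + b²) = √(0.10639 + 0.16055) = 0.51667.
True dip = arctan(0.51667) = 27.32°, dipping toward NW (azimuth ≈ 321°).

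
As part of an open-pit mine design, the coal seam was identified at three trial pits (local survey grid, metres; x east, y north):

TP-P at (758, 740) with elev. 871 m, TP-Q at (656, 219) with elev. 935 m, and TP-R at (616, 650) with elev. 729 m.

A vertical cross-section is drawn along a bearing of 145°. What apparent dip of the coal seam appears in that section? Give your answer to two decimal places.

Let the plane be z = a·x + b·y + c.
TP-Q−TP-P: −102a − 521b = 64;  TP-R−TP-P: −142a − 90b = −142.
Solving gives a = 1.23055, b = −0.36375.
Unit vector along 145° is (sin 145°, cos 145°) = (0.5736, -0.8192).
Slope in that direction = a·(0.5736) + b·(-0.8192) = 1.00378.
Apparent dip = arctan|1.00378| = 45.11° (true dip is 52.1°, so apparent ≤ true as expected).

45.11°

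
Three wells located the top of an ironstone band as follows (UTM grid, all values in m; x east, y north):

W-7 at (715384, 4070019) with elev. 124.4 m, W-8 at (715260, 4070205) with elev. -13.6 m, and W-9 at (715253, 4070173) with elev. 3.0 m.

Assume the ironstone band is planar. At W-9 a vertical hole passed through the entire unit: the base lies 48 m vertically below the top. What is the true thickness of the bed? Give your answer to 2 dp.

Two edge vectors: W-7→W-8 = (-124, 186, -138), W-7→W-9 = (-131, 154, -121.4).
Normal n = (W-7→W-8) × (W-7→W-9) = (-1328.4, 3024.4, 5270).
So ∂z/∂x = −n_x/n_z = 0.25207 and ∂z/∂y = −n_y/n_z = −0.57389.
|∇z| = √(a²+b²) = 0.62681, so dip δ = arctan(0.62681) = 32.08°.
True thickness = vertical thickness × cos δ = 48 × cos 32.08° = 40.67 m.

40.67 m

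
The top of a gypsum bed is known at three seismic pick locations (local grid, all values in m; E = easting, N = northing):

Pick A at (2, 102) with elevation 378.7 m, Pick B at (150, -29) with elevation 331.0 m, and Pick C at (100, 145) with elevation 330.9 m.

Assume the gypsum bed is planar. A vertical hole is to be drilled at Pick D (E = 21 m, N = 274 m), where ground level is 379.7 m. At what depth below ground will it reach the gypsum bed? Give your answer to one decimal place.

Two edge vectors: Pick A→Pick B = (148, -131, -47.7), Pick A→Pick C = (98, 43, -47.8).
Normal n = (Pick A→Pick B) × (Pick A→Pick C) = (8312.9, 2399.8, 19202).
So ∂z/∂E = −n_x/n_z = −0.43292 and ∂z/∂N = −n_y/n_z = −0.12498.
Intercept c from Pick A: 378.7 + 0.87 + 12.75 = 392.31.
At (21, 274): z_contact = −9.09 − 34.24 + 392.31 = 348.98 m.
Depth below ground = 379.7 − 348.98 = 30.7 m.

30.7 m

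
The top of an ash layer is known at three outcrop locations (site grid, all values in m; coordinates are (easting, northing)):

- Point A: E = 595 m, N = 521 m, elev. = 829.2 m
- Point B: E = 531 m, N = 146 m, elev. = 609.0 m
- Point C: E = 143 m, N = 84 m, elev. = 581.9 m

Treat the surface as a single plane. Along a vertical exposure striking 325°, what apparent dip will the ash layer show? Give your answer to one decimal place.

26.5°

Two edge vectors: Point A→Point B = (-64, -375, -220.2), Point A→Point C = (-452, -437, -247.3).
Normal n = (Point A→Point B) × (Point A→Point C) = (-3489.9, 83703.2, -141532).
So ∂z/∂E = −n_x/n_z = −0.02466 and ∂z/∂N = −n_y/n_z = 0.59141.
Unit vector along 325° is (sin 325°, cos 325°) = (-0.5736, 0.8192).
Slope in that direction = a·(-0.5736) + b·(0.8192) = 0.49860.
Apparent dip = arctan|0.49860| = 26.5° (true dip is 30.6°, so apparent ≤ true as expected).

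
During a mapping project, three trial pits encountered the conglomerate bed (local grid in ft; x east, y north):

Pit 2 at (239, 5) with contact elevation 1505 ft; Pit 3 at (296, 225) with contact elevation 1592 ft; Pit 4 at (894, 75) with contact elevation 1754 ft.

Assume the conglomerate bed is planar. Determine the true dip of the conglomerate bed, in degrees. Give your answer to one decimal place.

24.8°

Two edge vectors: Pit 2→Pit 3 = (57, 220, 87), Pit 2→Pit 4 = (655, 70, 249).
Normal n = (Pit 2→Pit 3) × (Pit 2→Pit 4) = (48690, 42792, -140110).
So ∂z/∂x = −n_x/n_z = 0.34751 and ∂z/∂y = −n_y/n_z = 0.30542.
Gradient magnitude |∇z| = √(a² + b²) = √(0.12077 + 0.09328) = 0.46265.
True dip = arctan(0.46265) = 24.8°, dipping toward SW (azimuth ≈ 229°).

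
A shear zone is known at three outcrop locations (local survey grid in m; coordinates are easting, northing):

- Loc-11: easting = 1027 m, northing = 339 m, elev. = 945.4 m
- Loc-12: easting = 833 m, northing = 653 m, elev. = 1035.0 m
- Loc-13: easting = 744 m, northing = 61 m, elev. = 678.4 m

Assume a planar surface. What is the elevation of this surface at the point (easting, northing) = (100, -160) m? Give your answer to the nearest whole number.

293 m

Let the plane be z = a·easting + b·northing + c.
Loc-12−Loc-11: −194a + 314b = 89.6;  Loc-13−Loc-11: −283a − 278b = −267.
Solving gives a = 0.41269, b = 0.54032.
Then c = 945.4 − a·1027 − b·339 = 338.40.
At (100, -160): z = 41.3 − 86.5 + 338.40 = 293.2 m.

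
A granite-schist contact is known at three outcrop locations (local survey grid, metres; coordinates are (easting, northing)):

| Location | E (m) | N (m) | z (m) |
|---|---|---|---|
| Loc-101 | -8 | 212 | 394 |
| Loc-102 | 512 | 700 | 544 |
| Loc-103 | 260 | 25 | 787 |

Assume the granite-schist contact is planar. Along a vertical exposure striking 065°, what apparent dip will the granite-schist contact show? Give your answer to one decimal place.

29.7°

Two edge vectors: Loc-101→Loc-102 = (520, 488, 150), Loc-101→Loc-103 = (268, -187, 393).
Normal n = (Loc-101→Loc-102) × (Loc-101→Loc-103) = (219834, -164160, -228024).
So ∂z/∂E = −n_x/n_z = 0.96408 and ∂z/∂N = −n_y/n_z = −0.71992.
Unit vector along 065° is (sin 65°, cos 65°) = (0.9063, 0.4226).
Slope in that direction = a·(0.9063) + b·(0.4226) = 0.56950.
Apparent dip = arctan|0.56950| = 29.7° (true dip is 50.3°, so apparent ≤ true as expected).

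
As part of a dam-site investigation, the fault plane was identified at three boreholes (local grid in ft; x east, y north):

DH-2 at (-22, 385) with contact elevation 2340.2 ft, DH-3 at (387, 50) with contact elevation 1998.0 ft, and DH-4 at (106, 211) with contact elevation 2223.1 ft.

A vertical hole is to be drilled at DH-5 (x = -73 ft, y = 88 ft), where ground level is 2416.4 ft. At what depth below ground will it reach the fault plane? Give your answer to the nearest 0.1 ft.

82.5 ft

Let the plane be z = a·x + b·y + c.
DH-3−DH-2: 409a − 335b = −342.2;  DH-4−DH-2: 128a − 174b = −117.1.
Solving gives a = −0.71818, b = 0.14468.
Then c = 2340.2 − a·-22 − b·385 = 2268.70.
At (-73, 88): z_contact = 52.43 + 12.73 + 2268.70 = 2333.86 ft.
Depth below ground = 2416.4 − 2333.86 = 82.5 ft.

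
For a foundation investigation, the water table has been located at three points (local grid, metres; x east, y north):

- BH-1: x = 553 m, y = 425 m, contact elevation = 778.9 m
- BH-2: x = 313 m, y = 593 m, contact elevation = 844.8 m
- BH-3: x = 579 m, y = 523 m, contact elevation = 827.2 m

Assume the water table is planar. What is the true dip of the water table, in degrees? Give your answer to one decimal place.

25.7°

Two edge vectors: BH-1→BH-2 = (-240, 168, 65.9), BH-1→BH-3 = (26, 98, 48.3).
Normal n = (BH-1→BH-2) × (BH-1→BH-3) = (1656.2, 13305.4, -27888).
So ∂z/∂x = −n_x/n_z = 0.05939 and ∂z/∂y = −n_y/n_z = 0.47710.
Gradient magnitude |∇z| = √(a² + b²) = √(0.00353 + 0.22763) = 0.48078.
True dip = arctan(0.48078) = 25.7°, dipping toward S (azimuth ≈ 187°).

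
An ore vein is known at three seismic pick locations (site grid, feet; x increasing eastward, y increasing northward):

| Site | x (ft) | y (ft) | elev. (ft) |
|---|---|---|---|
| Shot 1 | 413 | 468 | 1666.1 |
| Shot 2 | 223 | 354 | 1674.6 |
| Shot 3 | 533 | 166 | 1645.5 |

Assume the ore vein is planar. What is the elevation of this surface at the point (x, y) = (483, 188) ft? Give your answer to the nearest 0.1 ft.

Let the plane be z = a·x + b·y + c.
Shot 2−Shot 1: −190a − 114b = 8.5;  Shot 3−Shot 1: 120a − 302b = −20.6.
Solving gives a = −0.06917, b = 0.04073.
Then c = 1666.1 − a·413 − b·468 = 1675.61.
At (483, 188): z = −33.4 + 7.7 + 1675.61 = 1649.9 ft.

1649.9 ft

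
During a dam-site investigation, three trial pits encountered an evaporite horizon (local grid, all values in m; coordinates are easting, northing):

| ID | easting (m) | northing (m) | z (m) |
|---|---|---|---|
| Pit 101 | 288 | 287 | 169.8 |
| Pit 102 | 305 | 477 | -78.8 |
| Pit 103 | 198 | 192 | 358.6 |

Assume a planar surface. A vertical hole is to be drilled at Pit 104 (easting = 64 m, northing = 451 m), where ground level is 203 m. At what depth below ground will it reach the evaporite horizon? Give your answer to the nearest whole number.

59 m

Two edge vectors: Pit 101→Pit 102 = (17, 190, -248.6), Pit 101→Pit 103 = (-90, -95, 188.8).
Normal n = (Pit 101→Pit 102) × (Pit 101→Pit 103) = (12255, 19164.4, 15485).
So ∂z/∂easting = −n_x/n_z = −0.79141 and ∂z/∂northing = −n_y/n_z = −1.23761.
Intercept c from Pit 101: 169.8 + 227.93 + 355.19 = 752.92.
At (64, 451): z_contact = −50.7 − 558.2 + 752.92 = 144.1 m.
Depth below ground = 203 − 144.1 = 59 m.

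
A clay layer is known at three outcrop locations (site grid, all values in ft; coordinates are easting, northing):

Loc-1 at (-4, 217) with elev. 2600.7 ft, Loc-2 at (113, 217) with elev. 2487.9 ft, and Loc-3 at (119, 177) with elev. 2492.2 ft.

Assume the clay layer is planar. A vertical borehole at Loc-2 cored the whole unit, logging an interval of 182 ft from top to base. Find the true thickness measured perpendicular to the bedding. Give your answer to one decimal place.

128.9 ft

Two edge vectors: Loc-1→Loc-2 = (117, 0, -112.8), Loc-1→Loc-3 = (123, -40, -108.5).
Normal n = (Loc-1→Loc-2) × (Loc-1→Loc-3) = (-4512, -1179.9, -4680).
So ∂z/∂easting = −n_x/n_z = −0.96410 and ∂z/∂northing = −n_y/n_z = −0.25212.
|∇z| = √(a²+b²) = 0.99652, so dip δ = arctan(0.99652) = 44.90°.
True thickness = vertical thickness × cos δ = 182 × cos 44.90° = 128.9 ft.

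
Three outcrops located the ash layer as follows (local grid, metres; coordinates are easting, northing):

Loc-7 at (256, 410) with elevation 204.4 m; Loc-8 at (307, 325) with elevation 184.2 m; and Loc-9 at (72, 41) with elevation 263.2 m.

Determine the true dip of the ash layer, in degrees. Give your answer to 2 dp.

Let the plane be z = a·easting + b·northing + c.
Loc-8−Loc-7: 51a − 85b = −20.2;  Loc-9−Loc-7: −184a − 369b = 58.8.
Solving gives a = −0.36135, b = 0.02084.
Gradient magnitude |∇z| = √(a² + b²) = √(0.13057 + 0.00043) = 0.36195.
True dip = arctan(0.36195) = 19.90°, dipping toward E (azimuth ≈ 093°).

19.90°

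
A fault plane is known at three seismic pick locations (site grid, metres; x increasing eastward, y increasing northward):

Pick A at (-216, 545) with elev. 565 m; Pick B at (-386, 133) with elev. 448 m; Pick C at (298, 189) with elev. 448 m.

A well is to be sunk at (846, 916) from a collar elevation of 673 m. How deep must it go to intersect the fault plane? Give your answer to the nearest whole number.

25 m

Two edge vectors: Pick A→Pick B = (-170, -412, -117), Pick A→Pick C = (514, -356, -117).
Normal n = (Pick A→Pick B) × (Pick A→Pick C) = (6552, -80028, 272288).
So ∂z/∂x = −n_x/n_z = −0.02406 and ∂z/∂y = −n_y/n_z = 0.29391.
Intercept c from Pick A: 565 − 5.20 − 160.18 = 399.62.
At (846, 916): z_contact = −20.4 + 269.2 + 399.62 = 648.5 m.
Depth below ground = 673 − 648.5 = 25 m.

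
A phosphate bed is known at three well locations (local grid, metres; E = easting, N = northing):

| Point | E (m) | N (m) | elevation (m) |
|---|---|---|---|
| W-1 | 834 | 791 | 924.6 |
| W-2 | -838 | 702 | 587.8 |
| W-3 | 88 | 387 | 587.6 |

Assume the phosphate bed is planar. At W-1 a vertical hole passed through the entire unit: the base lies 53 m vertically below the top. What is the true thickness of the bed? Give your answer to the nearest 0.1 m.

46.6 m

Let the plane be z = a·E + b·N + c.
W-2−W-1: −1672a − 89b = −336.8;  W-3−W-1: −746a − 404b = −337.
Solving gives a = 0.17415, b = 0.51258.
|∇z| = √(a²+b²) = 0.54136, so dip δ = arctan(0.54136) = 28.43°.
True thickness = vertical thickness × cos δ = 53 × cos 28.43° = 46.6 m.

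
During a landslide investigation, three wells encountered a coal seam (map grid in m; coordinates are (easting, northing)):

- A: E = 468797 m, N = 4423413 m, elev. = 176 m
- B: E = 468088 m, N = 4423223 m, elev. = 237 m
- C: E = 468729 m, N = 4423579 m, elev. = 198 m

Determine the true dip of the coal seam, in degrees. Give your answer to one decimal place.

Two edge vectors: A→B = (-709, -190, 61), A→C = (-68, 166, 22).
Normal n = (A→B) × (A→C) = (-14306, 11450, -130614).
So ∂z/∂E = −n_x/n_z = −0.10953 and ∂z/∂N = −n_y/n_z = 0.08766.
Gradient magnitude |∇z| = √(a² + b²) = √(0.01200 + 0.00768) = 0.14029.
True dip = arctan(0.14029) = 8.0°, dipping toward SE (azimuth ≈ 129°).

8.0°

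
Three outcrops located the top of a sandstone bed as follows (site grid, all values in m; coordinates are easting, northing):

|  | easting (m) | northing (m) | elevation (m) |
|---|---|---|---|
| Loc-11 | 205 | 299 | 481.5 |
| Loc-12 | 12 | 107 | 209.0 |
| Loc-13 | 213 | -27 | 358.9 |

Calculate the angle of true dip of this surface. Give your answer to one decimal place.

47.5°

Two edge vectors: Loc-11→Loc-12 = (-193, -192, -272.5), Loc-11→Loc-13 = (8, -326, -122.6).
Normal n = (Loc-11→Loc-12) × (Loc-11→Loc-13) = (-65295.8, -25841.8, 64454).
So ∂z/∂easting = −n_x/n_z = 1.01306 and ∂z/∂northing = −n_y/n_z = 0.40093.
Gradient magnitude |∇z| = √(a² + b²) = √(1.02629 + 0.16075) = 1.08951.
True dip = arctan(1.08951) = 47.5°, dipping toward WSW (azimuth ≈ 248°).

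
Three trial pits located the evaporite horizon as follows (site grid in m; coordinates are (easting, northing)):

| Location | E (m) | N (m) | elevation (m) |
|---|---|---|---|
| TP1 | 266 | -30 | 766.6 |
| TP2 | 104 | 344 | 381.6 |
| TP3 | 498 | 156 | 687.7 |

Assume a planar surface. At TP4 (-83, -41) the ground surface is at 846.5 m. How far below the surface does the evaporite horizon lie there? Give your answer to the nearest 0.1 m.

196.0 m

Two edge vectors: TP1→TP2 = (-162, 374, -385), TP1→TP3 = (232, 186, -78.9).
Normal n = (TP1→TP2) × (TP1→TP3) = (42101.4, -102101.8, -116900).
So ∂z/∂E = −n_x/n_z = 0.36015 and ∂z/∂N = −n_y/n_z = −0.87341.
Intercept c from TP1: 766.6 − 95.80 − 26.20 = 644.60.
At (-83, -41): z_contact = −29.89 + 35.81 + 644.60 = 650.52 m.
Depth below ground = 846.5 − 650.52 = 196.0 m.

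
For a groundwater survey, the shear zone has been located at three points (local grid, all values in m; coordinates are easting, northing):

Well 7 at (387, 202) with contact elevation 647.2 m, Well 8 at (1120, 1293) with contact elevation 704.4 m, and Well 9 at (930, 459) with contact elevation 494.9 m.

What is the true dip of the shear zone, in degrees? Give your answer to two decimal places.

29.69°

Two edge vectors: Well 7→Well 8 = (733, 1091, 57.2), Well 7→Well 9 = (543, 257, -152.3).
Normal n = (Well 7→Well 8) × (Well 7→Well 9) = (-180859.7, 142695.5, -404032).
So ∂z/∂easting = −n_x/n_z = −0.44764 and ∂z/∂northing = −n_y/n_z = 0.35318.
Gradient magnitude |∇z| = √(a² + b²) = √(0.20038 + 0.12474) = 0.57019.
True dip = arctan(0.57019) = 29.69°, dipping toward SE (azimuth ≈ 128°).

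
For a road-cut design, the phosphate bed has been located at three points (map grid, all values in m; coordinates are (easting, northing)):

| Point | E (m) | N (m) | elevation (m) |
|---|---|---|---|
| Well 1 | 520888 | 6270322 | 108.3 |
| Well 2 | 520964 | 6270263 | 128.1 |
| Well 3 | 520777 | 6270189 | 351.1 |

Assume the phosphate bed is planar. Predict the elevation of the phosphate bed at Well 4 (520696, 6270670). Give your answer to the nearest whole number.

-188 m

Let the plane be z = a·E + b·N + c.
Well 2−Well 1: 76a − 59b = 19.8;  Well 3−Well 1: −111a − 133b = 242.8.
Solving gives a = −0.70191511, b = −1.23975506.
Then c = 108.3 − a·520888 − b·6270322 = 8139390.87.
At (520696, 6270670): z = −365484.4 − 7774094.8 + 8139390.87 = -188.4 m.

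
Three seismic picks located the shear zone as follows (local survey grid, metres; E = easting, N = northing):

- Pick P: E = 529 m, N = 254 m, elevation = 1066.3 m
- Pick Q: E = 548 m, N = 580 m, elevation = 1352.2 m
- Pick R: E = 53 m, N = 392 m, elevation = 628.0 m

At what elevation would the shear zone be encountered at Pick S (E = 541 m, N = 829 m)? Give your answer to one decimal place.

Two edge vectors: Pick P→Pick Q = (19, 326, 285.9), Pick P→Pick R = (-476, 138, -438.3).
Normal n = (Pick P→Pick Q) × (Pick P→Pick R) = (-182340, -127760.7, 157798).
So ∂z/∂E = −n_x/n_z = 1.15553 and ∂z/∂N = −n_y/n_z = 0.80965.
Intercept c from Pick P: 1066.3 − 611.27 − 205.65 = 249.38.
At (541, 829): z = 625.1 + 671.2 + 249.38 = 1545.7 m.

1545.7 m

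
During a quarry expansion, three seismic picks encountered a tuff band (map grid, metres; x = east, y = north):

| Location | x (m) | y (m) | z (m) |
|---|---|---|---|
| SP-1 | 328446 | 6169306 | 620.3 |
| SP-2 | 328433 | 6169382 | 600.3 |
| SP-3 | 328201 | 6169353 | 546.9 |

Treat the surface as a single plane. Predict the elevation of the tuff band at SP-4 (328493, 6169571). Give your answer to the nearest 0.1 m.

574.3 m

Let the plane be z = a·x + b·y + c.
SP-2−SP-1: −13a + 76b = −20;  SP-3−SP-1: −245a + 47b = −73.4.
Solving gives a = 0.257560109, b = −0.219101560.
Then c = 620.3 − a·328446 − b·6169306 = 1267730.28.
At (328493, 6169571): z = 84606.7 − 1351762.6 + 1267730.28 = 574.3 m.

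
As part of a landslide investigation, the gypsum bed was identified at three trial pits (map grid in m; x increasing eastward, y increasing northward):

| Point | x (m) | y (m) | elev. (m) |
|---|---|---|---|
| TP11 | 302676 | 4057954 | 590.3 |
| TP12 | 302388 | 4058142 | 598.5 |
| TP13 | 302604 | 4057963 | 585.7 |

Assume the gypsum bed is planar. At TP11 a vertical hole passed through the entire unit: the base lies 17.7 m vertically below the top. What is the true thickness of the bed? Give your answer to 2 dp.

17.37 m

Two edge vectors: TP11→TP12 = (-288, 188, 8.2), TP11→TP13 = (-72, 9, -4.6).
Normal n = (TP11→TP12) × (TP11→TP13) = (-938.6, -1915.2, 10944).
So ∂z/∂x = −n_x/n_z = 0.08576 and ∂z/∂y = −n_y/n_z = 0.17500.
|∇z| = √(a²+b²) = 0.19489, so dip δ = arctan(0.19489) = 11.03°.
True thickness = vertical thickness × cos δ = 17.7 × cos 11.03° = 17.37 m.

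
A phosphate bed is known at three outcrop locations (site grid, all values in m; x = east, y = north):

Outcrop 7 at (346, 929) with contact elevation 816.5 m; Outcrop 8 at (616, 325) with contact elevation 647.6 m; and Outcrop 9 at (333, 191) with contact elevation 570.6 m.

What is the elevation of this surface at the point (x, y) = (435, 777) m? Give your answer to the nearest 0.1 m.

776.4 m

Let the plane be z = a·x + b·y + c.
Outcrop 8−Outcrop 7: 270a − 604b = −168.9;  Outcrop 9−Outcrop 7: −13a − 738b = −245.9.
Solving gives a = 0.11528, b = 0.33117.
Then c = 816.5 − a·346 − b·929 = 468.96.
At (435, 777): z = 50.1 + 257.3 + 468.96 = 776.4 m.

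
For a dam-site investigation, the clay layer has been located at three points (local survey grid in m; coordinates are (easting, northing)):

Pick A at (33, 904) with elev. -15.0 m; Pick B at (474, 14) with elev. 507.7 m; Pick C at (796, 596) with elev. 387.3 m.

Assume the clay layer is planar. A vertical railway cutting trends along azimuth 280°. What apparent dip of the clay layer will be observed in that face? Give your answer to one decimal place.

Two edge vectors: Pick A→Pick B = (441, -890, 522.7), Pick A→Pick C = (763, -308, 402.3).
Normal n = (Pick A→Pick B) × (Pick A→Pick C) = (-197055.4, 221405.8, 543242).
So ∂z/∂E = −n_x/n_z = 0.36274 and ∂z/∂N = −n_y/n_z = −0.40756.
Unit vector along 280° is (sin 280°, cos 280°) = (-0.9848, 0.1736).
Slope in that direction = a·(-0.9848) + b·(0.1736) = −0.42800.
Apparent dip = arctan|0.42800| = 23.2° (true dip is 28.6°, so apparent ≤ true as expected).

23.2°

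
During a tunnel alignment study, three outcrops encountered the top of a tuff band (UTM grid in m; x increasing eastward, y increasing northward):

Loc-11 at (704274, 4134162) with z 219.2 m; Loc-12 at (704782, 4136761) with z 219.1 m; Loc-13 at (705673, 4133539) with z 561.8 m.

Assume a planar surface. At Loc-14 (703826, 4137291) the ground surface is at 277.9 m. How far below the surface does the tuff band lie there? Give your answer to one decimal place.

Let the plane be z = a·x + b·y + c.
Loc-12−Loc-11: 508a + 2599b = −0.1;  Loc-13−Loc-11: 1399a − 623b = 342.6.
Solving gives a = 0.225264637, b = −0.044068656.
Then c = 219.2 − a·704274 − b·4134162 = 23758.13.
At (703826, 4137291): z_contact = 158547.11 − 182324.85 + 23758.13 = -19.61 m.
Depth below ground = 277.9 − (-19.61) = 297.5 m.

297.5 m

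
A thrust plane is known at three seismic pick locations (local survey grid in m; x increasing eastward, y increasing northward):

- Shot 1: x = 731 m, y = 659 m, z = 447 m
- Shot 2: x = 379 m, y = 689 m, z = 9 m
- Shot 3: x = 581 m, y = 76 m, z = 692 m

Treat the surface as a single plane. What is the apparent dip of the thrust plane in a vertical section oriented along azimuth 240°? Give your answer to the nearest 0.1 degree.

Two edge vectors: Shot 1→Shot 2 = (-352, 30, -438), Shot 1→Shot 3 = (-150, -583, 245).
Normal n = (Shot 1→Shot 2) × (Shot 1→Shot 3) = (-248004, 151940, 209716).
So ∂z/∂x = −n_x/n_z = 1.18257 and ∂z/∂y = −n_y/n_z = −0.72450.
Unit vector along 240° is (sin 240°, cos 240°) = (-0.8660, -0.5000).
Slope in that direction = a·(-0.8660) + b·(-0.5000) = −0.66188.
Apparent dip = arctan|0.66188| = 33.5° (true dip is 54.2°, so apparent ≤ true as expected).

33.5°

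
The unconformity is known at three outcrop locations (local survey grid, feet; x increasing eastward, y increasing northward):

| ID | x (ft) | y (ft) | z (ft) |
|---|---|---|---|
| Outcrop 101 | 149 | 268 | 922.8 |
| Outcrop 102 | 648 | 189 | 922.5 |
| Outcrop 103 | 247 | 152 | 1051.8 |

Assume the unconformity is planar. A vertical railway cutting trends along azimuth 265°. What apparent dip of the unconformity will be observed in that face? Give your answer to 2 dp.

17.49°

Let the plane be z = a·x + b·y + c.
Outcrop 102−Outcrop 101: 499a − 79b = −0.3;  Outcrop 103−Outcrop 101: 98a − 116b = 129.
Solving gives a = −0.20394, b = −1.28436.
Unit vector along 265° is (sin 265°, cos 265°) = (-0.9962, -0.0872).
Slope in that direction = a·(-0.9962) + b·(-0.0872) = 0.31510.
Apparent dip = arctan|0.31510| = 17.49° (true dip is 52.4°, so apparent ≤ true as expected).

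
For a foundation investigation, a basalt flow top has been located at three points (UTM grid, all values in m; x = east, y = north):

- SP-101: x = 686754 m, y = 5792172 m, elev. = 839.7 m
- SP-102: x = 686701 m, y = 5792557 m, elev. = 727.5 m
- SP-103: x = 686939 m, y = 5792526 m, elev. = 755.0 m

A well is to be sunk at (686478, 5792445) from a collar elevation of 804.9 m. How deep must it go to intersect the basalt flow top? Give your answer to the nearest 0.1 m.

63.6 m

Let the plane be z = a·x + b·y + c.
SP-102−SP-101: −53a + 385b = −112.2;  SP-103−SP-101: 185a + 354b = −84.7.
Solving gives a = 0.079003634, b = −0.280552747.
Then c = 839.7 − a·686754 − b·5792172 = 1571593.40.
At (686478, 5792445): z_contact = 54234.26 − 1625086.35 + 1571593.40 = 741.30 m.
Depth below ground = 804.9 − 741.30 = 63.6 m.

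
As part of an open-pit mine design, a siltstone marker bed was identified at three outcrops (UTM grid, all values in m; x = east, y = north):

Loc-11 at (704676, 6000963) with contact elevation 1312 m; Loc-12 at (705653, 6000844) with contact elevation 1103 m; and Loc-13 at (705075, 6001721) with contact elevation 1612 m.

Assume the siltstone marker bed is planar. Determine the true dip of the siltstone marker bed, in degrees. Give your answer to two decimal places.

26.68°

Let the plane be z = a·x + b·y + c.
Loc-12−Loc-11: 977a − 119b = −209;  Loc-13−Loc-11: 399a + 758b = 300.
Solving gives a = −0.15573, b = 0.47775.
Gradient magnitude |∇z| = √(a² + b²) = √(0.02425 + 0.22825) = 0.50249.
True dip = arctan(0.50249) = 26.68°, dipping toward SSE (azimuth ≈ 162°).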